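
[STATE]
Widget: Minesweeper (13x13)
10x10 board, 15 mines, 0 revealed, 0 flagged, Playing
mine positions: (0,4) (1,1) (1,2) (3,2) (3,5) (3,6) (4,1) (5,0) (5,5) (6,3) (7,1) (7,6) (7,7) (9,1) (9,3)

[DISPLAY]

■■■■■■■■■■   
■■■■■■■■■■   
■■■■■■■■■■   
■■■■■■■■■■   
■■■■■■■■■■   
■■■■■■■■■■   
■■■■■■■■■■   
■■■■■■■■■■   
■■■■■■■■■■   
■■■■■■■■■■   
             
             
             


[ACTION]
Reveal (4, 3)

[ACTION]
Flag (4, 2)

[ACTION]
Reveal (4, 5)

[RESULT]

■■■■■■■■■■   
■■■■■■■■■■   
■■■■■■■■■■   
■■■■■■■■■■   
■■⚑1■3■■■■   
■■■■■■■■■■   
■■■■■■■■■■   
■■■■■■■■■■   
■■■■■■■■■■   
■■■■■■■■■■   
             
             
             


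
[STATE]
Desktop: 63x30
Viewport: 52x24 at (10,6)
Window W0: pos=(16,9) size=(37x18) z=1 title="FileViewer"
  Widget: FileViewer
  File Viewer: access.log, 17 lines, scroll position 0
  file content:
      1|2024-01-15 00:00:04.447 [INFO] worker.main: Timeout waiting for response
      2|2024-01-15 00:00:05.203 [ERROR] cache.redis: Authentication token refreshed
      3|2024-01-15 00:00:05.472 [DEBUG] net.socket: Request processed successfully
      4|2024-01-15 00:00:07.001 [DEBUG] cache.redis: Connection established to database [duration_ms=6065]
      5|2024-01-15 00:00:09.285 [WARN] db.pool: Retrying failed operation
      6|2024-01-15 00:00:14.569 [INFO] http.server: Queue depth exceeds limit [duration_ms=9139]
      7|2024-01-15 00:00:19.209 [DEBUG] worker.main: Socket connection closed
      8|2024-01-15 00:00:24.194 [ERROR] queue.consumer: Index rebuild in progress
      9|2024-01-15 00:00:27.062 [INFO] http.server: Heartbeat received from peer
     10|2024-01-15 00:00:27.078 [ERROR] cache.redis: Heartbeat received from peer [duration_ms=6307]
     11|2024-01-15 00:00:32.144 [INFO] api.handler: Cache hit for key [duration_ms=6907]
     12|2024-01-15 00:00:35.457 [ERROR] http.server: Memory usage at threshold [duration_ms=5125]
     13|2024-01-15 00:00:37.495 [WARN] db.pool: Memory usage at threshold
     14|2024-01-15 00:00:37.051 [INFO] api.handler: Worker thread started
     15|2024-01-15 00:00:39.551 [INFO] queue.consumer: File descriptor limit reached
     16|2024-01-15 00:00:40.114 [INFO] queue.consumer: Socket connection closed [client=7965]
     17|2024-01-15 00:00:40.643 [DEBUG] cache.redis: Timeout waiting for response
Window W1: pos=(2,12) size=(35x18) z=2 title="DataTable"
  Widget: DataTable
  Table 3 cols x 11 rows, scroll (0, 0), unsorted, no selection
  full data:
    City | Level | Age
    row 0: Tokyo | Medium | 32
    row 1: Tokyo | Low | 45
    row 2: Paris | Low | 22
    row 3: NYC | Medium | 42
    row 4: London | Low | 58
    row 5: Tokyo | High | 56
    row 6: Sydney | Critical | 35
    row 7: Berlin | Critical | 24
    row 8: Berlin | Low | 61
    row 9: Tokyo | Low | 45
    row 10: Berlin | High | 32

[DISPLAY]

                                                    
                                                    
                                                    
      ┏━━━━━━━━━━━━━━━━━━━━━━━━━━━━━━━━━━━┓         
      ┃ FileViewer                        ┃         
      ┠───────────────────────────────────┨         
━━━━━━━━━━━━━━━━━━━━━━━━━━┓447 [INFO] wor▲┃         
ble                       ┃203 [ERROR] ca█┃         
──────────────────────────┨472 [DEBUG] ne░┃         
Level   │Age              ┃001 [DEBUG] ca░┃         
────────┼───              ┃285 [WARN] db.░┃         
Medium  │32               ┃569 [INFO] htt░┃         
Low     │45               ┃209 [DEBUG] wo░┃         
Low     │22               ┃194 [ERROR] qu░┃         
Medium  │42               ┃062 [INFO] htt░┃         
Low     │58               ┃078 [ERROR] ca░┃         
High    │56               ┃144 [INFO] api░┃         
Critical│35               ┃457 [ERROR] ht░┃         
Critical│24               ┃495 [WARN] db.░┃         
Low     │61               ┃051 [INFO] api▼┃         
Low     │45               ┃━━━━━━━━━━━━━━━┛         
High    │32               ┃                         
                          ┃                         
━━━━━━━━━━━━━━━━━━━━━━━━━━┛                         


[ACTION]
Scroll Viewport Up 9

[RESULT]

                                                    
                                                    
                                                    
                                                    
                                                    
                                                    
                                                    
                                                    
                                                    
      ┏━━━━━━━━━━━━━━━━━━━━━━━━━━━━━━━━━━━┓         
      ┃ FileViewer                        ┃         
      ┠───────────────────────────────────┨         
━━━━━━━━━━━━━━━━━━━━━━━━━━┓447 [INFO] wor▲┃         
ble                       ┃203 [ERROR] ca█┃         
──────────────────────────┨472 [DEBUG] ne░┃         
Level   │Age              ┃001 [DEBUG] ca░┃         
────────┼───              ┃285 [WARN] db.░┃         
Medium  │32               ┃569 [INFO] htt░┃         
Low     │45               ┃209 [DEBUG] wo░┃         
Low     │22               ┃194 [ERROR] qu░┃         
Medium  │42               ┃062 [INFO] htt░┃         
Low     │58               ┃078 [ERROR] ca░┃         
High    │56               ┃144 [INFO] api░┃         
Critical│35               ┃457 [ERROR] ht░┃         


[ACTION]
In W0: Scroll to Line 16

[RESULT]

                                                    
                                                    
                                                    
                                                    
                                                    
                                                    
                                                    
                                                    
                                                    
      ┏━━━━━━━━━━━━━━━━━━━━━━━━━━━━━━━━━━━┓         
      ┃ FileViewer                        ┃         
      ┠───────────────────────────────────┨         
━━━━━━━━━━━━━━━━━━━━━━━━━━┓001 [DEBUG] ca▲┃         
ble                       ┃285 [WARN] db.░┃         
──────────────────────────┨569 [INFO] htt░┃         
Level   │Age              ┃209 [DEBUG] wo░┃         
────────┼───              ┃194 [ERROR] qu░┃         
Medium  │32               ┃062 [INFO] htt░┃         
Low     │45               ┃078 [ERROR] ca░┃         
Low     │22               ┃144 [INFO] api░┃         
Medium  │42               ┃457 [ERROR] ht░┃         
Low     │58               ┃495 [WARN] db.░┃         
High    │56               ┃051 [INFO] api░┃         
Critical│35               ┃551 [INFO] que░┃         


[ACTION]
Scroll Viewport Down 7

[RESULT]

                                                    
                                                    
                                                    
      ┏━━━━━━━━━━━━━━━━━━━━━━━━━━━━━━━━━━━┓         
      ┃ FileViewer                        ┃         
      ┠───────────────────────────────────┨         
━━━━━━━━━━━━━━━━━━━━━━━━━━┓001 [DEBUG] ca▲┃         
ble                       ┃285 [WARN] db.░┃         
──────────────────────────┨569 [INFO] htt░┃         
Level   │Age              ┃209 [DEBUG] wo░┃         
────────┼───              ┃194 [ERROR] qu░┃         
Medium  │32               ┃062 [INFO] htt░┃         
Low     │45               ┃078 [ERROR] ca░┃         
Low     │22               ┃144 [INFO] api░┃         
Medium  │42               ┃457 [ERROR] ht░┃         
Low     │58               ┃495 [WARN] db.░┃         
High    │56               ┃051 [INFO] api░┃         
Critical│35               ┃551 [INFO] que░┃         
Critical│24               ┃114 [INFO] que█┃         
Low     │61               ┃643 [DEBUG] ca▼┃         
Low     │45               ┃━━━━━━━━━━━━━━━┛         
High    │32               ┃                         
                          ┃                         
━━━━━━━━━━━━━━━━━━━━━━━━━━┛                         


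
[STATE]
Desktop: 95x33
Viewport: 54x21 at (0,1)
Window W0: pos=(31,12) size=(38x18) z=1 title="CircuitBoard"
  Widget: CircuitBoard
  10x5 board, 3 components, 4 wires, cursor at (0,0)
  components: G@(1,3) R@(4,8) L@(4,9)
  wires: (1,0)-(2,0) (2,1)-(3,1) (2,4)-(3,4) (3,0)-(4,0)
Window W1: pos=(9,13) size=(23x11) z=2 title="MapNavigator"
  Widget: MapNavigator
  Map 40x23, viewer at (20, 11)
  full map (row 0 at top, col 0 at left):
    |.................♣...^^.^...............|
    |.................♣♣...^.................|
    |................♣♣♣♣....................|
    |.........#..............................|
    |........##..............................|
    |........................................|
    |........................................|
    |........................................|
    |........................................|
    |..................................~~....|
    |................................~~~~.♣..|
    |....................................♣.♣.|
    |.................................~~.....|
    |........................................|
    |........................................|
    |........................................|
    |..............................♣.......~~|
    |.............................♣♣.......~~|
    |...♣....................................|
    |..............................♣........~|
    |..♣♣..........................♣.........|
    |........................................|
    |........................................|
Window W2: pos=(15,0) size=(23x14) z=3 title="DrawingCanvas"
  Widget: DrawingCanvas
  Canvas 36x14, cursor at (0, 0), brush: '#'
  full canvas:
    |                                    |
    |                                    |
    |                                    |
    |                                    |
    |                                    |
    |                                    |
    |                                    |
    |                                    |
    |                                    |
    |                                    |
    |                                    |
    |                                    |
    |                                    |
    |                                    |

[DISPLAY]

               ┃ DrawingCanvas       ┃                
               ┠─────────────────────┨                
               ┃+                    ┃                
               ┃                     ┃                
               ┃                     ┃                
               ┃                     ┃                
               ┃                     ┃                
               ┃                     ┃                
               ┃                     ┃                
               ┃                     ┃                
               ┃                     ┃                
               ┃                     ┃━━━━━━━━━━━━━━━━
         ┏━━━━━┗━━━━━━━━━━━━━━━━━━━━━┛itBoard         
         ┃ MapNavigator        ┃──────────────────────
         ┠─────────────────────┨   0 1 2 3 4 5 6 7 8 9
         ┃.....................┃0  [.]                
         ┃.....................┃                      
         ┃.....................┃1   ·           G     
         ┃..........@..........┃    │                 
         ┃.....................┃2   ·   ·           · 
         ┃.....................┃        │           │ 


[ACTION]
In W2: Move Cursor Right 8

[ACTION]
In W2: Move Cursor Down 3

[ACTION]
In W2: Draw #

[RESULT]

               ┃ DrawingCanvas       ┃                
               ┠─────────────────────┨                
               ┃                     ┃                
               ┃                     ┃                
               ┃                     ┃                
               ┃        #            ┃                
               ┃                     ┃                
               ┃                     ┃                
               ┃                     ┃                
               ┃                     ┃                
               ┃                     ┃                
               ┃                     ┃━━━━━━━━━━━━━━━━
         ┏━━━━━┗━━━━━━━━━━━━━━━━━━━━━┛itBoard         
         ┃ MapNavigator        ┃──────────────────────
         ┠─────────────────────┨   0 1 2 3 4 5 6 7 8 9
         ┃.....................┃0  [.]                
         ┃.....................┃                      
         ┃.....................┃1   ·           G     
         ┃..........@..........┃    │                 
         ┃.....................┃2   ·   ·           · 
         ┃.....................┃        │           │ 


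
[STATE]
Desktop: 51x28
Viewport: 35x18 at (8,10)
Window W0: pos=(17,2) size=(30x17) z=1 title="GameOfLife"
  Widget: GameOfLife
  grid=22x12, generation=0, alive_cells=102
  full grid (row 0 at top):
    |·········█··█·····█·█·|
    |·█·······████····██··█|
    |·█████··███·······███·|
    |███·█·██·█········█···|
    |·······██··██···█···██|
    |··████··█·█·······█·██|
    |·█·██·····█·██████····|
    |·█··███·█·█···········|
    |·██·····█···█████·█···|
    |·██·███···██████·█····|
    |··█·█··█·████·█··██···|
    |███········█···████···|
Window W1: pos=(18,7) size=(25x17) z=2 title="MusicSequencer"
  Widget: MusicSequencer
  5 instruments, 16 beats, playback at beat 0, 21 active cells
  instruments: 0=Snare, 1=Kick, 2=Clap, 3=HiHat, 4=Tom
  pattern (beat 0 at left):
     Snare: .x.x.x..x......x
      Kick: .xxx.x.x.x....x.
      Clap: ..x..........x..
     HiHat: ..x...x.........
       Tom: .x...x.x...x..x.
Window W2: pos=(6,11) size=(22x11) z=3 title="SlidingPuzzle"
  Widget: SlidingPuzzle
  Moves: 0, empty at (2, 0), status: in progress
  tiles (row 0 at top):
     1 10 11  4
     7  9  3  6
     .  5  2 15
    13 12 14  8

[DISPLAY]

         ┃┃      ▼123456789012345 ┃
━━━━━━━━━━━━━━━━━━━┓█·█··█······█ ┃
SlidingPuzzle      ┃█·█·█·█····█· ┃
───────────────────┨··········█·· ┃
────┬────┬────┬────┃···█········· ┃
  1 │ 10 │ 11 │  4 ┃··█·█···█··█· ┃
────┼────┼────┼────┃              ┃
  7 │  9 │  3 │  6 ┃              ┃
────┼────┼────┼────┃              ┃
    │  5 │  2 │ 15 ┃              ┃
────┼────┼────┼────┃              ┃
━━━━━━━━━━━━━━━━━━━┛              ┃
          ┃                       ┃
          ┗━━━━━━━━━━━━━━━━━━━━━━━┛
                                   
                                   
                                   
                                   


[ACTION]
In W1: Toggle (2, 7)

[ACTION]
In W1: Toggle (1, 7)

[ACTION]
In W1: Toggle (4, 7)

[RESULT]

         ┃┃      ▼123456789012345 ┃
━━━━━━━━━━━━━━━━━━━┓█·█··█······█ ┃
SlidingPuzzle      ┃█·█···█····█· ┃
───────────────────┨····█·····█·· ┃
────┬────┬────┬────┃···█········· ┃
  1 │ 10 │ 11 │  4 ┃··█·····█··█· ┃
────┼────┼────┼────┃              ┃
  7 │  9 │  3 │  6 ┃              ┃
────┼────┼────┼────┃              ┃
    │  5 │  2 │ 15 ┃              ┃
────┼────┼────┼────┃              ┃
━━━━━━━━━━━━━━━━━━━┛              ┃
          ┃                       ┃
          ┗━━━━━━━━━━━━━━━━━━━━━━━┛
                                   
                                   
                                   
                                   


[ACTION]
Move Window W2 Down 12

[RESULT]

         ┃┃      ▼123456789012345 ┃
         ┃┃ Snare·█·█·█··█······█ ┃
         ┃┃  Kick·███·█···█····█· ┃
         ┃┃  Clap··█····█·····█·· ┃
         ┃┃ HiHat··█···█········· ┃
         ┃┃   Tom·█···█·····█··█· ┃
         ┃┃                       ┃
━━━━━━━━━━━━━━━━━━━┓              ┃
SlidingPuzzle      ┃              ┃
───────────────────┨              ┃
────┬────┬────┬────┃              ┃
  1 │ 10 │ 11 │  4 ┃              ┃
────┼────┼────┼────┃              ┃
  7 │  9 │  3 │  6 ┃━━━━━━━━━━━━━━┛
────┼────┼────┼────┃               
    │  5 │  2 │ 15 ┃               
────┼────┼────┼────┃               
━━━━━━━━━━━━━━━━━━━┛               


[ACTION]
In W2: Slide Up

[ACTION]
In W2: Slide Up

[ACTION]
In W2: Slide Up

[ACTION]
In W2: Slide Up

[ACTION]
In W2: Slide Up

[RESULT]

         ┃┃      ▼123456789012345 ┃
         ┃┃ Snare·█·█·█··█······█ ┃
         ┃┃  Kick·███·█···█····█· ┃
         ┃┃  Clap··█····█·····█·· ┃
         ┃┃ HiHat··█···█········· ┃
         ┃┃   Tom·█···█·····█··█· ┃
         ┃┃                       ┃
━━━━━━━━━━━━━━━━━━━┓              ┃
SlidingPuzzle      ┃              ┃
───────────────────┨              ┃
────┬────┬────┬────┃              ┃
  1 │ 10 │ 11 │  4 ┃              ┃
────┼────┼────┼────┃              ┃
  7 │  9 │  3 │  6 ┃━━━━━━━━━━━━━━┛
────┼────┼────┼────┃               
 13 │  5 │  2 │ 15 ┃               
────┼────┼────┼────┃               
━━━━━━━━━━━━━━━━━━━┛               


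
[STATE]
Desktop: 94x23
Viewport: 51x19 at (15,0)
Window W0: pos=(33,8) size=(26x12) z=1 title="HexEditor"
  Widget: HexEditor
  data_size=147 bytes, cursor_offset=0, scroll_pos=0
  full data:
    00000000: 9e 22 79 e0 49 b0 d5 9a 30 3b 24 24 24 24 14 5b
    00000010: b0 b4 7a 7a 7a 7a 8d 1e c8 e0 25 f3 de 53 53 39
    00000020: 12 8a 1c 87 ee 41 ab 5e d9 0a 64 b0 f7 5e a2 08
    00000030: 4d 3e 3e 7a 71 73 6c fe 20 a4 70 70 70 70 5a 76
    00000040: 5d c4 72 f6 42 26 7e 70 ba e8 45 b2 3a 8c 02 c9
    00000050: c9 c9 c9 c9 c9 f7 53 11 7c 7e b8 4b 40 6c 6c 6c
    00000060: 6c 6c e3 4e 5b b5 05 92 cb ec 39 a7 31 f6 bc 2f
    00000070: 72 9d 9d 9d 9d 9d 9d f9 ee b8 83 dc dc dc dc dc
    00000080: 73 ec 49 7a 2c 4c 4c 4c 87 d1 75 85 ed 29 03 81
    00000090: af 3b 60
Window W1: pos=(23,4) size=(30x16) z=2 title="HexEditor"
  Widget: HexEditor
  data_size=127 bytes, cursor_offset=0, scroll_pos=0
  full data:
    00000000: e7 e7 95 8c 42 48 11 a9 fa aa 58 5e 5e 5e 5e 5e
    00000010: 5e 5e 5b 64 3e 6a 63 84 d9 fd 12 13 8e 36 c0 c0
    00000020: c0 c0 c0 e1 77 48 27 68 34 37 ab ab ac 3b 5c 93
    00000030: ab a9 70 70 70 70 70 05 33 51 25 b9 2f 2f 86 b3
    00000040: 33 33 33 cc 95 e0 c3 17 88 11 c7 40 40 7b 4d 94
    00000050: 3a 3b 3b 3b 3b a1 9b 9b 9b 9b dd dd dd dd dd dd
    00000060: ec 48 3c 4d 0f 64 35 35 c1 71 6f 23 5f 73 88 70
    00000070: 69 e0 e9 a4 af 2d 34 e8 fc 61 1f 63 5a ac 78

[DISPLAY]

                                                   
                                                   
                                                   
                                                   
        ┏━━━━━━━━━━━━━━━━━━━━━━━━━━━━┓             
        ┃ HexEditor                  ┃             
        ┠────────────────────────────┨             
        ┃00000000  E7 e7 95 8c 42 48 ┃             
        ┃00000010  5e 5e 5b 64 3e 6a ┃━━━━━┓       
        ┃00000020  c0 c0 c0 e1 77 48 ┃     ┃       
        ┃00000030  ab a9 70 70 70 70 ┃─────┨       
        ┃00000040  33 33 33 cc 95 e0 ┃e0 49┃       
        ┃00000050  3a 3b 3b 3b 3b a1 ┃7a 7a┃       
        ┃00000060  ec 48 3c 4d 0f 64 ┃87 ee┃       
        ┃00000070  69 e0 e9 a4 af 2d ┃7a 71┃       
        ┃                            ┃f6 42┃       
        ┃                            ┃c9 c9┃       
        ┃                            ┃4e 5b┃       
        ┃                            ┃9d 9d┃       


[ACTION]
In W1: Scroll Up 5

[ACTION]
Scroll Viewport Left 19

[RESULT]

                                                   
                                                   
                                                   
                                                   
                       ┏━━━━━━━━━━━━━━━━━━━━━━━━━━━
                       ┃ HexEditor                 
                       ┠───────────────────────────
                       ┃00000000  E7 e7 95 8c 42 48
                       ┃00000010  5e 5e 5b 64 3e 6a
                       ┃00000020  c0 c0 c0 e1 77 48
                       ┃00000030  ab a9 70 70 70 70
                       ┃00000040  33 33 33 cc 95 e0
                       ┃00000050  3a 3b 3b 3b 3b a1
                       ┃00000060  ec 48 3c 4d 0f 64
                       ┃00000070  69 e0 e9 a4 af 2d
                       ┃                           
                       ┃                           
                       ┃                           
                       ┃                           


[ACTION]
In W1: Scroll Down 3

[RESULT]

                                                   
                                                   
                                                   
                                                   
                       ┏━━━━━━━━━━━━━━━━━━━━━━━━━━━
                       ┃ HexEditor                 
                       ┠───────────────────────────
                       ┃00000030  ab a9 70 70 70 70
                       ┃00000040  33 33 33 cc 95 e0
                       ┃00000050  3a 3b 3b 3b 3b a1
                       ┃00000060  ec 48 3c 4d 0f 64
                       ┃00000070  69 e0 e9 a4 af 2d
                       ┃                           
                       ┃                           
                       ┃                           
                       ┃                           
                       ┃                           
                       ┃                           
                       ┃                           


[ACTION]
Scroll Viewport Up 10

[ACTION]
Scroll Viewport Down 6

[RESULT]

                       ┏━━━━━━━━━━━━━━━━━━━━━━━━━━━
                       ┃ HexEditor                 
                       ┠───────────────────────────
                       ┃00000030  ab a9 70 70 70 70
                       ┃00000040  33 33 33 cc 95 e0
                       ┃00000050  3a 3b 3b 3b 3b a1
                       ┃00000060  ec 48 3c 4d 0f 64
                       ┃00000070  69 e0 e9 a4 af 2d
                       ┃                           
                       ┃                           
                       ┃                           
                       ┃                           
                       ┃                           
                       ┃                           
                       ┃                           
                       ┗━━━━━━━━━━━━━━━━━━━━━━━━━━━
                                                   
                                                   
                                                   


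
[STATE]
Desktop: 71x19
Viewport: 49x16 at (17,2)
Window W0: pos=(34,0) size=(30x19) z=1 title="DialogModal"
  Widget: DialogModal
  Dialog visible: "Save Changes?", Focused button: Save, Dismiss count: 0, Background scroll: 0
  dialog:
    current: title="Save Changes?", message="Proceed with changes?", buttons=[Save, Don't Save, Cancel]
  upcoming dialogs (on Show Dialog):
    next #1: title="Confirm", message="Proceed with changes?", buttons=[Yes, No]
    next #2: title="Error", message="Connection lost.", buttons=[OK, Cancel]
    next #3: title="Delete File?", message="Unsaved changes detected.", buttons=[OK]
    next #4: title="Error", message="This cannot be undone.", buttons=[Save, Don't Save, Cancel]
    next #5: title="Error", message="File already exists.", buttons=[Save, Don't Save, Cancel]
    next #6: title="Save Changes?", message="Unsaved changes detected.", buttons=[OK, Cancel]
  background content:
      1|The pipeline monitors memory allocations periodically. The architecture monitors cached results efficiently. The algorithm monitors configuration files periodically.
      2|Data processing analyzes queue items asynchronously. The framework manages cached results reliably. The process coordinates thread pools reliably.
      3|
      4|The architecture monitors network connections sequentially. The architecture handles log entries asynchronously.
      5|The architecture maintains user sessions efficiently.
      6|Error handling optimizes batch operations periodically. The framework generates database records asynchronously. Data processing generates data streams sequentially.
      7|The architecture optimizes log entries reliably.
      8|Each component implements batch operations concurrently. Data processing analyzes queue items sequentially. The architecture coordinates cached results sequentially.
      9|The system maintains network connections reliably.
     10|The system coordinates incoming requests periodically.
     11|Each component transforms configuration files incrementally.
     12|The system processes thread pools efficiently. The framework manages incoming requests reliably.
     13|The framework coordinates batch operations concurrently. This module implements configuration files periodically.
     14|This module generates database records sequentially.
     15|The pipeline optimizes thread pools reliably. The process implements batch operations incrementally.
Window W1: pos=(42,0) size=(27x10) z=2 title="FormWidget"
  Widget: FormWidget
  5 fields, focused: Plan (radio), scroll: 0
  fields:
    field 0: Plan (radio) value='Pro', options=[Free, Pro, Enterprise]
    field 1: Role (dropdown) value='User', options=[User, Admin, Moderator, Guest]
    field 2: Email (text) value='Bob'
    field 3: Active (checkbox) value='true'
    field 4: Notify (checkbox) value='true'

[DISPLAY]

                 ┠───────┠───────────────────────
                 ┃The pip┃> Plan:       ( ) Free 
                 ┃Data pr┃  Role:       [User    
                 ┃       ┃  Email:      [Bob     
                 ┃The arc┃  Active:     [x]      
                 ┃The arc┃  Notify:     [x]      
                 ┃Er┌────┃                       
                 ┃Th│    ┗━━━━━━━━━━━━━━━━━━━━━━━
                 ┃Ea│Proceed with changes? │ba┃  
                 ┃Th│[Save]  Don't Save   C│rk┃  
                 ┃Th└──────────────────────┘om┃  
                 ┃Each component transforms co┃  
                 ┃The system processes thread ┃  
                 ┃The framework coordinates ba┃  
                 ┃This module generates databa┃  
                 ┃The pipeline optimizes threa┃  


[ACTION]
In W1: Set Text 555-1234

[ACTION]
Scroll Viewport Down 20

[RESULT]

                 ┃The pip┃> Plan:       ( ) Free 
                 ┃Data pr┃  Role:       [User    
                 ┃       ┃  Email:      [Bob     
                 ┃The arc┃  Active:     [x]      
                 ┃The arc┃  Notify:     [x]      
                 ┃Er┌────┃                       
                 ┃Th│    ┗━━━━━━━━━━━━━━━━━━━━━━━
                 ┃Ea│Proceed with changes? │ba┃  
                 ┃Th│[Save]  Don't Save   C│rk┃  
                 ┃Th└──────────────────────┘om┃  
                 ┃Each component transforms co┃  
                 ┃The system processes thread ┃  
                 ┃The framework coordinates ba┃  
                 ┃This module generates databa┃  
                 ┃The pipeline optimizes threa┃  
                 ┗━━━━━━━━━━━━━━━━━━━━━━━━━━━━┛  


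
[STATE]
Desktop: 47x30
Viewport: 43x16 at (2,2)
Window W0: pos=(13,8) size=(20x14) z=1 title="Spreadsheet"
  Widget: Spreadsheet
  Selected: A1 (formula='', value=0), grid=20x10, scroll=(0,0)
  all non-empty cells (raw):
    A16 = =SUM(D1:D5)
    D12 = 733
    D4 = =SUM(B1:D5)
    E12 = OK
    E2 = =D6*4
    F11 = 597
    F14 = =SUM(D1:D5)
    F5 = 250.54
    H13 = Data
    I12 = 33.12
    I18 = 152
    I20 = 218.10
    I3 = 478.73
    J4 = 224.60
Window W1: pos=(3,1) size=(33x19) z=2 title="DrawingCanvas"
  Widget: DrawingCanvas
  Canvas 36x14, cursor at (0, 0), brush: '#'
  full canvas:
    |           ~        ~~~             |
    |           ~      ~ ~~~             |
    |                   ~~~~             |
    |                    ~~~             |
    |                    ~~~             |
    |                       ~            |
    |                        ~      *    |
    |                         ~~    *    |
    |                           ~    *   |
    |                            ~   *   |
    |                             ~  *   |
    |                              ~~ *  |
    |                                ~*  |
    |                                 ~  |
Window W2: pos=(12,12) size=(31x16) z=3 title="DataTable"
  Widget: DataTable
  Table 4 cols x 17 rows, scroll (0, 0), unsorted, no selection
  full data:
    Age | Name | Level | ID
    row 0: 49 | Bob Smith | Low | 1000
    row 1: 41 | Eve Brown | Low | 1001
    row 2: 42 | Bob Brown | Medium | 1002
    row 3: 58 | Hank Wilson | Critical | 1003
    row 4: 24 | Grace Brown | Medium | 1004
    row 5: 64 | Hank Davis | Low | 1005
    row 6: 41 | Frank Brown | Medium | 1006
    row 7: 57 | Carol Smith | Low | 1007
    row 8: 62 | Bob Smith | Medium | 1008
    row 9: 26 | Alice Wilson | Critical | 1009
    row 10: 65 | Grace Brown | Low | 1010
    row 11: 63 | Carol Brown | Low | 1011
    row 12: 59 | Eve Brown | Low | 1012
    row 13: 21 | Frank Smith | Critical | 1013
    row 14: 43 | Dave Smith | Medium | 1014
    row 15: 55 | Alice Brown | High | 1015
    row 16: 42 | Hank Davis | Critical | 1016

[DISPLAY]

 ┃ DrawingCanvas                 ┃         
 ┠───────────────────────────────┨         
 ┃+          ~        ~~~        ┃         
 ┃           ~      ~ ~~~        ┃         
 ┃                   ~~~~        ┃         
 ┃                    ~~~        ┃         
 ┃                    ~~~        ┃         
 ┃                       ~       ┃         
 ┃                        ~      ┃         
 ┃                         ~~    ┃         
 ┃        ┏━━━━━━━━━━━━━━━━━━━━━━━━━━━━━┓  
 ┃        ┃ DataTable                   ┃  
 ┃        ┠─────────────────────────────┨  
 ┃        ┃Age│Name        │Level   │ID ┃  
 ┃        ┃───┼────────────┼────────┼───┃  
 ┃        ┃49 │Bob Smith   │Low     │100┃  


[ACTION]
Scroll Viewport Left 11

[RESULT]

   ┃ DrawingCanvas                 ┃       
   ┠───────────────────────────────┨       
   ┃+          ~        ~~~        ┃       
   ┃           ~      ~ ~~~        ┃       
   ┃                   ~~~~        ┃       
   ┃                    ~~~        ┃       
   ┃                    ~~~        ┃       
   ┃                       ~       ┃       
   ┃                        ~      ┃       
   ┃                         ~~    ┃       
   ┃        ┏━━━━━━━━━━━━━━━━━━━━━━━━━━━━━┓
   ┃        ┃ DataTable                   ┃
   ┃        ┠─────────────────────────────┨
   ┃        ┃Age│Name        │Level   │ID ┃
   ┃        ┃───┼────────────┼────────┼───┃
   ┃        ┃49 │Bob Smith   │Low     │100┃


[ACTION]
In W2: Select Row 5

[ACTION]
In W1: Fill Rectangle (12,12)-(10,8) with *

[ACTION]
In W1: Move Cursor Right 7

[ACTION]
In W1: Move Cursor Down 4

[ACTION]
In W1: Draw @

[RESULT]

   ┃ DrawingCanvas                 ┃       
   ┠───────────────────────────────┨       
   ┃           ~        ~~~        ┃       
   ┃           ~      ~ ~~~        ┃       
   ┃                   ~~~~        ┃       
   ┃                    ~~~        ┃       
   ┃       @            ~~~        ┃       
   ┃                       ~       ┃       
   ┃                        ~      ┃       
   ┃                         ~~    ┃       
   ┃        ┏━━━━━━━━━━━━━━━━━━━━━━━━━━━━━┓
   ┃        ┃ DataTable                   ┃
   ┃        ┠─────────────────────────────┨
   ┃        ┃Age│Name        │Level   │ID ┃
   ┃        ┃───┼────────────┼────────┼───┃
   ┃        ┃49 │Bob Smith   │Low     │100┃


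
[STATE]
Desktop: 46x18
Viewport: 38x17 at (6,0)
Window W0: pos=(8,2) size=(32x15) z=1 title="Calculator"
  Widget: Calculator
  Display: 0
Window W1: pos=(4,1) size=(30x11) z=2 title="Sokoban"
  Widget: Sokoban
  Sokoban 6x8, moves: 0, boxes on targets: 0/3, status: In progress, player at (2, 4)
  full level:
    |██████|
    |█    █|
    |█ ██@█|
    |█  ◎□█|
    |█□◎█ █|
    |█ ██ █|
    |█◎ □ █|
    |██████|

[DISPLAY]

                                      
━━━━━━━━━━━━━━━━━━━━━━━━━━━┓          
Sokoban                    ┃━━━━━┓    
───────────────────────────┨     ┃    
█████                      ┃─────┨    
    █                      ┃    0┃    
 ██@█                      ┃     ┃    
  ◎□█                      ┃     ┃    
□◎█ █                      ┃     ┃    
 ██ █                      ┃     ┃    
◎ □ █                      ┃     ┃    
━━━━━━━━━━━━━━━━━━━━━━━━━━━┛     ┃    
  ┃├───┼───┼───┼───┤             ┃    
  ┃│ 0 │ . │ = │ + │             ┃    
  ┃├───┼───┼───┼───┤             ┃    
  ┃│ C │ MC│ MR│ M+│             ┃    
  ┗━━━━━━━━━━━━━━━━━━━━━━━━━━━━━━┛    


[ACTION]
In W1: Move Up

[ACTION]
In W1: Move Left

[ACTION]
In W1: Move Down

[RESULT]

                                      
━━━━━━━━━━━━━━━━━━━━━━━━━━━┓          
Sokoban                    ┃━━━━━┓    
───────────────────────────┨     ┃    
█████                      ┃─────┨    
  @ █                      ┃    0┃    
 ██ █                      ┃     ┃    
  ◎□█                      ┃     ┃    
□◎█ █                      ┃     ┃    
 ██ █                      ┃     ┃    
◎ □ █                      ┃     ┃    
━━━━━━━━━━━━━━━━━━━━━━━━━━━┛     ┃    
  ┃├───┼───┼───┼───┤             ┃    
  ┃│ 0 │ . │ = │ + │             ┃    
  ┃├───┼───┼───┼───┤             ┃    
  ┃│ C │ MC│ MR│ M+│             ┃    
  ┗━━━━━━━━━━━━━━━━━━━━━━━━━━━━━━┛    


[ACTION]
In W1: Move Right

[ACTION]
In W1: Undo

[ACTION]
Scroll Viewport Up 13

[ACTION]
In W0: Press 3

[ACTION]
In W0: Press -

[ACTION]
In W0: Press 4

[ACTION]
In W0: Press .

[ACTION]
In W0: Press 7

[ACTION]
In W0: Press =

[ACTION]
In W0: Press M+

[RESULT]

                                      
━━━━━━━━━━━━━━━━━━━━━━━━━━━┓          
Sokoban                    ┃━━━━━┓    
───────────────────────────┨     ┃    
█████                      ┃─────┨    
  @ █                      ┃ -1.7┃    
 ██ █                      ┃     ┃    
  ◎□█                      ┃     ┃    
□◎█ █                      ┃     ┃    
 ██ █                      ┃     ┃    
◎ □ █                      ┃     ┃    
━━━━━━━━━━━━━━━━━━━━━━━━━━━┛     ┃    
  ┃├───┼───┼───┼───┤             ┃    
  ┃│ 0 │ . │ = │ + │             ┃    
  ┃├───┼───┼───┼───┤             ┃    
  ┃│ C │ MC│ MR│ M+│             ┃    
  ┗━━━━━━━━━━━━━━━━━━━━━━━━━━━━━━┛    
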